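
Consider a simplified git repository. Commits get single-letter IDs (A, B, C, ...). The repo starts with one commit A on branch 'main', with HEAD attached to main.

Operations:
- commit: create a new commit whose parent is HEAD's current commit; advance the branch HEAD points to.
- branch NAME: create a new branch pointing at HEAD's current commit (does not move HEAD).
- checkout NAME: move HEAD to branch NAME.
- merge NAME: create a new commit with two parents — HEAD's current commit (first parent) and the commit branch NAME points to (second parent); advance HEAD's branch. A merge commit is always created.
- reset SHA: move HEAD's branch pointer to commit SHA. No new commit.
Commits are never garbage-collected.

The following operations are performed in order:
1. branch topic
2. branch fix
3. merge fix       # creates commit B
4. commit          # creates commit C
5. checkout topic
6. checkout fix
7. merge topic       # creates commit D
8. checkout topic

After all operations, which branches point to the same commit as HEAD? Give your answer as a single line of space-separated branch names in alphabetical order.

After op 1 (branch): HEAD=main@A [main=A topic=A]
After op 2 (branch): HEAD=main@A [fix=A main=A topic=A]
After op 3 (merge): HEAD=main@B [fix=A main=B topic=A]
After op 4 (commit): HEAD=main@C [fix=A main=C topic=A]
After op 5 (checkout): HEAD=topic@A [fix=A main=C topic=A]
After op 6 (checkout): HEAD=fix@A [fix=A main=C topic=A]
After op 7 (merge): HEAD=fix@D [fix=D main=C topic=A]
After op 8 (checkout): HEAD=topic@A [fix=D main=C topic=A]

Answer: topic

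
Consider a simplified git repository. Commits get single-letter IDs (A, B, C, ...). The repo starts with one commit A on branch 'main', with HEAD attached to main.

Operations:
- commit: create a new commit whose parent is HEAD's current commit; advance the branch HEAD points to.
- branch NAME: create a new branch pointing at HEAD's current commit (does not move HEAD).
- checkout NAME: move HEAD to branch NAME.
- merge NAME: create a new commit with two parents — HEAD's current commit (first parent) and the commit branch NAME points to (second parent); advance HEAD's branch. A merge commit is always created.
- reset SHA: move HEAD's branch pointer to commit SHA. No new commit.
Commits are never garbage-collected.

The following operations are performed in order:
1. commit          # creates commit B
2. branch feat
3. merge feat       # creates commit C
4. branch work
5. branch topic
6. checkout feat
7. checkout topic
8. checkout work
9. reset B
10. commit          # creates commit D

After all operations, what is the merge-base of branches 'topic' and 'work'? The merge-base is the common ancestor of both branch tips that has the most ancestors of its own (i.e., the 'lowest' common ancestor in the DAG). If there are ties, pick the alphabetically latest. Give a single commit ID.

After op 1 (commit): HEAD=main@B [main=B]
After op 2 (branch): HEAD=main@B [feat=B main=B]
After op 3 (merge): HEAD=main@C [feat=B main=C]
After op 4 (branch): HEAD=main@C [feat=B main=C work=C]
After op 5 (branch): HEAD=main@C [feat=B main=C topic=C work=C]
After op 6 (checkout): HEAD=feat@B [feat=B main=C topic=C work=C]
After op 7 (checkout): HEAD=topic@C [feat=B main=C topic=C work=C]
After op 8 (checkout): HEAD=work@C [feat=B main=C topic=C work=C]
After op 9 (reset): HEAD=work@B [feat=B main=C topic=C work=B]
After op 10 (commit): HEAD=work@D [feat=B main=C topic=C work=D]
ancestors(topic=C): ['A', 'B', 'C']
ancestors(work=D): ['A', 'B', 'D']
common: ['A', 'B']

Answer: B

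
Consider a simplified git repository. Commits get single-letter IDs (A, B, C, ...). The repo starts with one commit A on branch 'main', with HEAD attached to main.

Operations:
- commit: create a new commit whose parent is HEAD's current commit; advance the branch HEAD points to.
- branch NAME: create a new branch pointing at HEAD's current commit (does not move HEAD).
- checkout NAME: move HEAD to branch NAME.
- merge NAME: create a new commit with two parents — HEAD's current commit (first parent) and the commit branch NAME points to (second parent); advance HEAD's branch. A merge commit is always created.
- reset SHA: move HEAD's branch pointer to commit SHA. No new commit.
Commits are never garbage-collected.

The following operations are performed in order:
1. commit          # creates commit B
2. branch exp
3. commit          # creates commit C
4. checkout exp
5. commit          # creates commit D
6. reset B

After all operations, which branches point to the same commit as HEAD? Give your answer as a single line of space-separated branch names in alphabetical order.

Answer: exp

Derivation:
After op 1 (commit): HEAD=main@B [main=B]
After op 2 (branch): HEAD=main@B [exp=B main=B]
After op 3 (commit): HEAD=main@C [exp=B main=C]
After op 4 (checkout): HEAD=exp@B [exp=B main=C]
After op 5 (commit): HEAD=exp@D [exp=D main=C]
After op 6 (reset): HEAD=exp@B [exp=B main=C]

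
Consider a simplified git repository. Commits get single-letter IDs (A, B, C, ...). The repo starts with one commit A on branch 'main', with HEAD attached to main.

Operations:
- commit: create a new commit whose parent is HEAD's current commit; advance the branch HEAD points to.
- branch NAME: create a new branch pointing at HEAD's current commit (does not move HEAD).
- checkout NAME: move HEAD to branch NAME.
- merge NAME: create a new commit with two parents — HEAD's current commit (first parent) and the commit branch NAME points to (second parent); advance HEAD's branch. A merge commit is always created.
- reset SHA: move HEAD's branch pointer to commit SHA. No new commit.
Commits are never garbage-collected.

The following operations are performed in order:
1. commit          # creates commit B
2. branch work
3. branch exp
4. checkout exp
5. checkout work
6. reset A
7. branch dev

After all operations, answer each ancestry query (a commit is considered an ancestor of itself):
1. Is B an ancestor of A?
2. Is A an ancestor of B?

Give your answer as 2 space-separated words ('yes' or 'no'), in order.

After op 1 (commit): HEAD=main@B [main=B]
After op 2 (branch): HEAD=main@B [main=B work=B]
After op 3 (branch): HEAD=main@B [exp=B main=B work=B]
After op 4 (checkout): HEAD=exp@B [exp=B main=B work=B]
After op 5 (checkout): HEAD=work@B [exp=B main=B work=B]
After op 6 (reset): HEAD=work@A [exp=B main=B work=A]
After op 7 (branch): HEAD=work@A [dev=A exp=B main=B work=A]
ancestors(A) = {A}; B in? no
ancestors(B) = {A,B}; A in? yes

Answer: no yes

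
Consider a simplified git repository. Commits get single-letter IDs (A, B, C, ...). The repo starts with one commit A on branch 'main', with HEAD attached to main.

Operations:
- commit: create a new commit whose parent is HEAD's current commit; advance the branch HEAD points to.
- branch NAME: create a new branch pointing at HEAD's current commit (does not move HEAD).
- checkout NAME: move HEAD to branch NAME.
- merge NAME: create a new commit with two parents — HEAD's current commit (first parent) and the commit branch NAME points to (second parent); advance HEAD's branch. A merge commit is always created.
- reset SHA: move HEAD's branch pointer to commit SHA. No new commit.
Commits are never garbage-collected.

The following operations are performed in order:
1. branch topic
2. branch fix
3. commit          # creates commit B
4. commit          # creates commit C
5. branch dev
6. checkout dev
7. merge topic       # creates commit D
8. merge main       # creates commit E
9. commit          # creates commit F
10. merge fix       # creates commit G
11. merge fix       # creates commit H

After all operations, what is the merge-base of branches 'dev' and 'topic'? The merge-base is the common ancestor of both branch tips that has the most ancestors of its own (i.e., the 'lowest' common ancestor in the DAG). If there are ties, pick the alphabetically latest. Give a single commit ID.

After op 1 (branch): HEAD=main@A [main=A topic=A]
After op 2 (branch): HEAD=main@A [fix=A main=A topic=A]
After op 3 (commit): HEAD=main@B [fix=A main=B topic=A]
After op 4 (commit): HEAD=main@C [fix=A main=C topic=A]
After op 5 (branch): HEAD=main@C [dev=C fix=A main=C topic=A]
After op 6 (checkout): HEAD=dev@C [dev=C fix=A main=C topic=A]
After op 7 (merge): HEAD=dev@D [dev=D fix=A main=C topic=A]
After op 8 (merge): HEAD=dev@E [dev=E fix=A main=C topic=A]
After op 9 (commit): HEAD=dev@F [dev=F fix=A main=C topic=A]
After op 10 (merge): HEAD=dev@G [dev=G fix=A main=C topic=A]
After op 11 (merge): HEAD=dev@H [dev=H fix=A main=C topic=A]
ancestors(dev=H): ['A', 'B', 'C', 'D', 'E', 'F', 'G', 'H']
ancestors(topic=A): ['A']
common: ['A']

Answer: A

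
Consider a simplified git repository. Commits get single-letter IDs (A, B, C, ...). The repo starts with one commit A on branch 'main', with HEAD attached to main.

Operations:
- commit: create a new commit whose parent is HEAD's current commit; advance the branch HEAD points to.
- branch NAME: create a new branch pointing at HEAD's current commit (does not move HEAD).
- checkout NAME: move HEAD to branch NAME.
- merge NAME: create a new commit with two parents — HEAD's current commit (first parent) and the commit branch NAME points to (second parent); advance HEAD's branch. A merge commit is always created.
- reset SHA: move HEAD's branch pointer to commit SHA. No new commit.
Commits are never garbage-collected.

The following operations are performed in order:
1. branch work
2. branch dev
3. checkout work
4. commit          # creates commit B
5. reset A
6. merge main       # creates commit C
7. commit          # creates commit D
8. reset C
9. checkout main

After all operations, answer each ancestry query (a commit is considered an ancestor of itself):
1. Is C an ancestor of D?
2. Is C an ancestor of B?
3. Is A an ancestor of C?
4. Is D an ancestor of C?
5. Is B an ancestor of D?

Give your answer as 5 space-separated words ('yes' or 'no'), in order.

Answer: yes no yes no no

Derivation:
After op 1 (branch): HEAD=main@A [main=A work=A]
After op 2 (branch): HEAD=main@A [dev=A main=A work=A]
After op 3 (checkout): HEAD=work@A [dev=A main=A work=A]
After op 4 (commit): HEAD=work@B [dev=A main=A work=B]
After op 5 (reset): HEAD=work@A [dev=A main=A work=A]
After op 6 (merge): HEAD=work@C [dev=A main=A work=C]
After op 7 (commit): HEAD=work@D [dev=A main=A work=D]
After op 8 (reset): HEAD=work@C [dev=A main=A work=C]
After op 9 (checkout): HEAD=main@A [dev=A main=A work=C]
ancestors(D) = {A,C,D}; C in? yes
ancestors(B) = {A,B}; C in? no
ancestors(C) = {A,C}; A in? yes
ancestors(C) = {A,C}; D in? no
ancestors(D) = {A,C,D}; B in? no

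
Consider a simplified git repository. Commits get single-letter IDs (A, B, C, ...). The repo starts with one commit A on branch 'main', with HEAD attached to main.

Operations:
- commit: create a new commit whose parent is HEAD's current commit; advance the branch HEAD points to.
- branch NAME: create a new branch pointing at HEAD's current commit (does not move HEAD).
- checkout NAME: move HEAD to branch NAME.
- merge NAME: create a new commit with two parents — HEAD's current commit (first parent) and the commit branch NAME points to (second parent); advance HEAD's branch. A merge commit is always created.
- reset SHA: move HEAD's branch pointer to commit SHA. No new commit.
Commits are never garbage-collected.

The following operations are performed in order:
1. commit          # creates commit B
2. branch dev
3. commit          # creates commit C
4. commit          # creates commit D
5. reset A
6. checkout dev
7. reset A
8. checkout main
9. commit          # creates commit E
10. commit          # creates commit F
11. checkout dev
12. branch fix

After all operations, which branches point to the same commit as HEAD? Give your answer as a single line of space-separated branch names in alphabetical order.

Answer: dev fix

Derivation:
After op 1 (commit): HEAD=main@B [main=B]
After op 2 (branch): HEAD=main@B [dev=B main=B]
After op 3 (commit): HEAD=main@C [dev=B main=C]
After op 4 (commit): HEAD=main@D [dev=B main=D]
After op 5 (reset): HEAD=main@A [dev=B main=A]
After op 6 (checkout): HEAD=dev@B [dev=B main=A]
After op 7 (reset): HEAD=dev@A [dev=A main=A]
After op 8 (checkout): HEAD=main@A [dev=A main=A]
After op 9 (commit): HEAD=main@E [dev=A main=E]
After op 10 (commit): HEAD=main@F [dev=A main=F]
After op 11 (checkout): HEAD=dev@A [dev=A main=F]
After op 12 (branch): HEAD=dev@A [dev=A fix=A main=F]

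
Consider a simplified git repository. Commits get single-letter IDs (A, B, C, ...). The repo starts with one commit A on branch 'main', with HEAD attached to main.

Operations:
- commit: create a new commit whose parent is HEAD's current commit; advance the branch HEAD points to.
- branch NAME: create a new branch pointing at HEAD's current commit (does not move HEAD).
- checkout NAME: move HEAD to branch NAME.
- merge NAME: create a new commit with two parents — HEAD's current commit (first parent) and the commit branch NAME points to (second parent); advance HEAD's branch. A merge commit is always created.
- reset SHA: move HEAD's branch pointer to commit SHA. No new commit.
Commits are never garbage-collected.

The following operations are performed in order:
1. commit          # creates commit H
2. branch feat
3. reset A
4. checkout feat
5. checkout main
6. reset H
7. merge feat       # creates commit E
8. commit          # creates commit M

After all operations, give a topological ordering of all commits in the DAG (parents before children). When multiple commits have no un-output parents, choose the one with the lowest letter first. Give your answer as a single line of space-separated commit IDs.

Answer: A H E M

Derivation:
After op 1 (commit): HEAD=main@H [main=H]
After op 2 (branch): HEAD=main@H [feat=H main=H]
After op 3 (reset): HEAD=main@A [feat=H main=A]
After op 4 (checkout): HEAD=feat@H [feat=H main=A]
After op 5 (checkout): HEAD=main@A [feat=H main=A]
After op 6 (reset): HEAD=main@H [feat=H main=H]
After op 7 (merge): HEAD=main@E [feat=H main=E]
After op 8 (commit): HEAD=main@M [feat=H main=M]
commit A: parents=[]
commit E: parents=['H', 'H']
commit H: parents=['A']
commit M: parents=['E']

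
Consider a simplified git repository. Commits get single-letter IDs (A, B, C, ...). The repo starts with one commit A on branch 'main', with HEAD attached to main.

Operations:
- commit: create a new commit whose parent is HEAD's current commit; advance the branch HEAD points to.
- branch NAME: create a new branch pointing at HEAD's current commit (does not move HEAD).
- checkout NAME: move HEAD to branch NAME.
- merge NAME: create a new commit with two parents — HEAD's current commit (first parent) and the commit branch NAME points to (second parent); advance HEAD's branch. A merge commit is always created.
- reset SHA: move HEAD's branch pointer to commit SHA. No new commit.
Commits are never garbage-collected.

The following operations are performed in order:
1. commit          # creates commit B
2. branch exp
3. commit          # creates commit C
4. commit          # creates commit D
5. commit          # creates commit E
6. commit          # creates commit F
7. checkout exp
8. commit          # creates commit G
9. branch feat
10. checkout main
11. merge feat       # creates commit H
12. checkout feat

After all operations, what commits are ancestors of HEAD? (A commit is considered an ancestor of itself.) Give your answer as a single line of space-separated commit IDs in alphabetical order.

After op 1 (commit): HEAD=main@B [main=B]
After op 2 (branch): HEAD=main@B [exp=B main=B]
After op 3 (commit): HEAD=main@C [exp=B main=C]
After op 4 (commit): HEAD=main@D [exp=B main=D]
After op 5 (commit): HEAD=main@E [exp=B main=E]
After op 6 (commit): HEAD=main@F [exp=B main=F]
After op 7 (checkout): HEAD=exp@B [exp=B main=F]
After op 8 (commit): HEAD=exp@G [exp=G main=F]
After op 9 (branch): HEAD=exp@G [exp=G feat=G main=F]
After op 10 (checkout): HEAD=main@F [exp=G feat=G main=F]
After op 11 (merge): HEAD=main@H [exp=G feat=G main=H]
After op 12 (checkout): HEAD=feat@G [exp=G feat=G main=H]

Answer: A B G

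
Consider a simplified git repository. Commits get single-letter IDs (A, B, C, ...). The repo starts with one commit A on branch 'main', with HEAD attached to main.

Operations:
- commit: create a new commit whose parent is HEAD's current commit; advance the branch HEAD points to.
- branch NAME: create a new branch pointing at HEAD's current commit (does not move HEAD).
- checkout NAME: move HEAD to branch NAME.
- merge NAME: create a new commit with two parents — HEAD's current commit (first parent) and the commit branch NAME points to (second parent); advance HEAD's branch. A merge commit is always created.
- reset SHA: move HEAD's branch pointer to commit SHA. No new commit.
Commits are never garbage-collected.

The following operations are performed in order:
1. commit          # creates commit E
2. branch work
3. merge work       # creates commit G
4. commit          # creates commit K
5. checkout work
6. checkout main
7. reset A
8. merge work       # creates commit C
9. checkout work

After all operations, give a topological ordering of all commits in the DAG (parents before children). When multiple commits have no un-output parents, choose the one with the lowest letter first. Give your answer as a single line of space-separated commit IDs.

Answer: A E C G K

Derivation:
After op 1 (commit): HEAD=main@E [main=E]
After op 2 (branch): HEAD=main@E [main=E work=E]
After op 3 (merge): HEAD=main@G [main=G work=E]
After op 4 (commit): HEAD=main@K [main=K work=E]
After op 5 (checkout): HEAD=work@E [main=K work=E]
After op 6 (checkout): HEAD=main@K [main=K work=E]
After op 7 (reset): HEAD=main@A [main=A work=E]
After op 8 (merge): HEAD=main@C [main=C work=E]
After op 9 (checkout): HEAD=work@E [main=C work=E]
commit A: parents=[]
commit C: parents=['A', 'E']
commit E: parents=['A']
commit G: parents=['E', 'E']
commit K: parents=['G']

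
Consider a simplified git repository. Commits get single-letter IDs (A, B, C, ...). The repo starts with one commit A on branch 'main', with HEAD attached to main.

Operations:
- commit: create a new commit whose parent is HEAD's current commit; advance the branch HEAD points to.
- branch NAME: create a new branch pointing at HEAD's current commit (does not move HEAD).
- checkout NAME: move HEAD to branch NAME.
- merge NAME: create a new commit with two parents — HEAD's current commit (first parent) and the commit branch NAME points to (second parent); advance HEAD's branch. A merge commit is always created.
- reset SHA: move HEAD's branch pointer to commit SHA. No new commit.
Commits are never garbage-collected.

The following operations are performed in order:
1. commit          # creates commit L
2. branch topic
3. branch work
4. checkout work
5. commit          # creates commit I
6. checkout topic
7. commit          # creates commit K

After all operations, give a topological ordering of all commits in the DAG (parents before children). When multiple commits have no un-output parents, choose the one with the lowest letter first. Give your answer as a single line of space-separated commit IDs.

After op 1 (commit): HEAD=main@L [main=L]
After op 2 (branch): HEAD=main@L [main=L topic=L]
After op 3 (branch): HEAD=main@L [main=L topic=L work=L]
After op 4 (checkout): HEAD=work@L [main=L topic=L work=L]
After op 5 (commit): HEAD=work@I [main=L topic=L work=I]
After op 6 (checkout): HEAD=topic@L [main=L topic=L work=I]
After op 7 (commit): HEAD=topic@K [main=L topic=K work=I]
commit A: parents=[]
commit I: parents=['L']
commit K: parents=['L']
commit L: parents=['A']

Answer: A L I K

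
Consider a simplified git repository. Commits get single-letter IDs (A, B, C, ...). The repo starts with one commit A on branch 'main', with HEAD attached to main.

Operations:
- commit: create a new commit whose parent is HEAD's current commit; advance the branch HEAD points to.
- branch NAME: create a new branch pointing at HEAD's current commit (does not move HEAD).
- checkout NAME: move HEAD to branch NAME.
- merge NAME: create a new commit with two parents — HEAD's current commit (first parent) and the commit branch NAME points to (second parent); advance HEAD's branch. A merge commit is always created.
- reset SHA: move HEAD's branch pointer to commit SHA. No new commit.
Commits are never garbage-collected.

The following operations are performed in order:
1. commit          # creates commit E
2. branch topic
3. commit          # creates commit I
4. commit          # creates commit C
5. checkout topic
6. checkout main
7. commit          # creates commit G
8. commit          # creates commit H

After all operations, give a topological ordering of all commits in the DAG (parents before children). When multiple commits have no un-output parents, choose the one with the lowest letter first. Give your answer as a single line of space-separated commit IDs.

After op 1 (commit): HEAD=main@E [main=E]
After op 2 (branch): HEAD=main@E [main=E topic=E]
After op 3 (commit): HEAD=main@I [main=I topic=E]
After op 4 (commit): HEAD=main@C [main=C topic=E]
After op 5 (checkout): HEAD=topic@E [main=C topic=E]
After op 6 (checkout): HEAD=main@C [main=C topic=E]
After op 7 (commit): HEAD=main@G [main=G topic=E]
After op 8 (commit): HEAD=main@H [main=H topic=E]
commit A: parents=[]
commit C: parents=['I']
commit E: parents=['A']
commit G: parents=['C']
commit H: parents=['G']
commit I: parents=['E']

Answer: A E I C G H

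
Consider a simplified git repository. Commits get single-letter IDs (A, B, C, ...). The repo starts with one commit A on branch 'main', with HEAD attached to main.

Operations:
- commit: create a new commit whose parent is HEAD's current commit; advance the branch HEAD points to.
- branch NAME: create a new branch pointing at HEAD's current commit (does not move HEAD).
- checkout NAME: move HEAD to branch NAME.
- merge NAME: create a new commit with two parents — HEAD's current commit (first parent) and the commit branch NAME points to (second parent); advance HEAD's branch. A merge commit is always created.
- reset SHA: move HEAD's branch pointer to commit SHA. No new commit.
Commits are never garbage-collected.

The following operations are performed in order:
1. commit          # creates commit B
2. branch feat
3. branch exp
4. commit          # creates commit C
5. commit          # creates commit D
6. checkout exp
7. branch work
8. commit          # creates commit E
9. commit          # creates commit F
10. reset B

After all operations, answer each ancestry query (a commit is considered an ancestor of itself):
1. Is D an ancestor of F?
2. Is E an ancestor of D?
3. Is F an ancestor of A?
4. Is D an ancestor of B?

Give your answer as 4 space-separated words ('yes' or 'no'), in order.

Answer: no no no no

Derivation:
After op 1 (commit): HEAD=main@B [main=B]
After op 2 (branch): HEAD=main@B [feat=B main=B]
After op 3 (branch): HEAD=main@B [exp=B feat=B main=B]
After op 4 (commit): HEAD=main@C [exp=B feat=B main=C]
After op 5 (commit): HEAD=main@D [exp=B feat=B main=D]
After op 6 (checkout): HEAD=exp@B [exp=B feat=B main=D]
After op 7 (branch): HEAD=exp@B [exp=B feat=B main=D work=B]
After op 8 (commit): HEAD=exp@E [exp=E feat=B main=D work=B]
After op 9 (commit): HEAD=exp@F [exp=F feat=B main=D work=B]
After op 10 (reset): HEAD=exp@B [exp=B feat=B main=D work=B]
ancestors(F) = {A,B,E,F}; D in? no
ancestors(D) = {A,B,C,D}; E in? no
ancestors(A) = {A}; F in? no
ancestors(B) = {A,B}; D in? no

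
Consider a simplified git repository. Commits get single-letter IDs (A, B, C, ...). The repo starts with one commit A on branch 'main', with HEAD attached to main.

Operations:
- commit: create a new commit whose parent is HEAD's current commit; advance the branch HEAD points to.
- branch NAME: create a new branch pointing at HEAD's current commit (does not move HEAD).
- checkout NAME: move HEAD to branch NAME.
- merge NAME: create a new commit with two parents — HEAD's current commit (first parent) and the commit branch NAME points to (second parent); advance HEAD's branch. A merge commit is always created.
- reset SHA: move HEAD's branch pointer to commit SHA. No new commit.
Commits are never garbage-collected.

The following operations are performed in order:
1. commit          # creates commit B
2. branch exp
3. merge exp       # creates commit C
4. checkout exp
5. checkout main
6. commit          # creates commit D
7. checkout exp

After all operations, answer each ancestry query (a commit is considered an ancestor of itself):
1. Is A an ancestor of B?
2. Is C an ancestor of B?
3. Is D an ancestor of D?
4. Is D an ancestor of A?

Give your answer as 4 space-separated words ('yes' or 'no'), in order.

Answer: yes no yes no

Derivation:
After op 1 (commit): HEAD=main@B [main=B]
After op 2 (branch): HEAD=main@B [exp=B main=B]
After op 3 (merge): HEAD=main@C [exp=B main=C]
After op 4 (checkout): HEAD=exp@B [exp=B main=C]
After op 5 (checkout): HEAD=main@C [exp=B main=C]
After op 6 (commit): HEAD=main@D [exp=B main=D]
After op 7 (checkout): HEAD=exp@B [exp=B main=D]
ancestors(B) = {A,B}; A in? yes
ancestors(B) = {A,B}; C in? no
ancestors(D) = {A,B,C,D}; D in? yes
ancestors(A) = {A}; D in? no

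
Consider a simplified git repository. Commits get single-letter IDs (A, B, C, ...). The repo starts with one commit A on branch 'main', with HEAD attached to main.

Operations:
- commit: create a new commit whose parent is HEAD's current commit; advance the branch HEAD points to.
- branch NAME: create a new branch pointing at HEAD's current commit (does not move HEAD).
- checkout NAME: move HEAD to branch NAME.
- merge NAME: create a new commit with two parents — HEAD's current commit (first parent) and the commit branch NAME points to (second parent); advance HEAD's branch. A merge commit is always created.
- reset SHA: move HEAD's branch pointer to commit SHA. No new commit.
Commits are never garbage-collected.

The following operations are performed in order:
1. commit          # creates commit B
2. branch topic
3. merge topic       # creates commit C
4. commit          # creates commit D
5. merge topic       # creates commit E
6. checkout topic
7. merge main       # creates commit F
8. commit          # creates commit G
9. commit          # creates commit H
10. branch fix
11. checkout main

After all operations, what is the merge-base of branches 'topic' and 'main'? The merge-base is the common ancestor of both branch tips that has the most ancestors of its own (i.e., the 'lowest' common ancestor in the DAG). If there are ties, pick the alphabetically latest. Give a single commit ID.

After op 1 (commit): HEAD=main@B [main=B]
After op 2 (branch): HEAD=main@B [main=B topic=B]
After op 3 (merge): HEAD=main@C [main=C topic=B]
After op 4 (commit): HEAD=main@D [main=D topic=B]
After op 5 (merge): HEAD=main@E [main=E topic=B]
After op 6 (checkout): HEAD=topic@B [main=E topic=B]
After op 7 (merge): HEAD=topic@F [main=E topic=F]
After op 8 (commit): HEAD=topic@G [main=E topic=G]
After op 9 (commit): HEAD=topic@H [main=E topic=H]
After op 10 (branch): HEAD=topic@H [fix=H main=E topic=H]
After op 11 (checkout): HEAD=main@E [fix=H main=E topic=H]
ancestors(topic=H): ['A', 'B', 'C', 'D', 'E', 'F', 'G', 'H']
ancestors(main=E): ['A', 'B', 'C', 'D', 'E']
common: ['A', 'B', 'C', 'D', 'E']

Answer: E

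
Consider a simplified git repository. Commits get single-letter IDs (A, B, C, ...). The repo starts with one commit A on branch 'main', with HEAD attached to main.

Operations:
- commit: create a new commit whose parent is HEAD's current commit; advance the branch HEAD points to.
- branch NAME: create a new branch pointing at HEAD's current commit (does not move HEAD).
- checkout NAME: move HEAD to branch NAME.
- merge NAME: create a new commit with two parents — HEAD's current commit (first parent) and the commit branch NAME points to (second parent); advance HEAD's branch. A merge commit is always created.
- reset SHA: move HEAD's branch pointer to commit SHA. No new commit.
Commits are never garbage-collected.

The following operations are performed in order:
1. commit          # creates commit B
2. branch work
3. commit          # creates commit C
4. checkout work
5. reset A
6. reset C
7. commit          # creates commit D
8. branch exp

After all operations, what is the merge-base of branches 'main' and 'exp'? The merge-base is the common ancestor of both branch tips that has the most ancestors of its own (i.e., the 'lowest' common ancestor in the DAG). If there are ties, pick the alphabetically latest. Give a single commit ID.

Answer: C

Derivation:
After op 1 (commit): HEAD=main@B [main=B]
After op 2 (branch): HEAD=main@B [main=B work=B]
After op 3 (commit): HEAD=main@C [main=C work=B]
After op 4 (checkout): HEAD=work@B [main=C work=B]
After op 5 (reset): HEAD=work@A [main=C work=A]
After op 6 (reset): HEAD=work@C [main=C work=C]
After op 7 (commit): HEAD=work@D [main=C work=D]
After op 8 (branch): HEAD=work@D [exp=D main=C work=D]
ancestors(main=C): ['A', 'B', 'C']
ancestors(exp=D): ['A', 'B', 'C', 'D']
common: ['A', 'B', 'C']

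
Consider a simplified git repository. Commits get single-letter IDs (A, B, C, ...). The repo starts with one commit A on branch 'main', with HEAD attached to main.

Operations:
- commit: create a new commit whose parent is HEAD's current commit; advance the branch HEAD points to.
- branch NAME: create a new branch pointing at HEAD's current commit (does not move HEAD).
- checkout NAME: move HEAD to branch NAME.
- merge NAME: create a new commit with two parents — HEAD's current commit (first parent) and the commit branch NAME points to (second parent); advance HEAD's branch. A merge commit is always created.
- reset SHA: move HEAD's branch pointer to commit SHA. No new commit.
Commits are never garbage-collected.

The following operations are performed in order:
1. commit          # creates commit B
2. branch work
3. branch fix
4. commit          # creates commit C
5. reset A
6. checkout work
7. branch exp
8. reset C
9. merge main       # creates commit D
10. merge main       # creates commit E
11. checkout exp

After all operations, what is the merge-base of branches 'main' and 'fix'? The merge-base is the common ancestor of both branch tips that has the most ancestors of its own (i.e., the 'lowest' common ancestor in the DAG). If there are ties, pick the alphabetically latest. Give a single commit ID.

After op 1 (commit): HEAD=main@B [main=B]
After op 2 (branch): HEAD=main@B [main=B work=B]
After op 3 (branch): HEAD=main@B [fix=B main=B work=B]
After op 4 (commit): HEAD=main@C [fix=B main=C work=B]
After op 5 (reset): HEAD=main@A [fix=B main=A work=B]
After op 6 (checkout): HEAD=work@B [fix=B main=A work=B]
After op 7 (branch): HEAD=work@B [exp=B fix=B main=A work=B]
After op 8 (reset): HEAD=work@C [exp=B fix=B main=A work=C]
After op 9 (merge): HEAD=work@D [exp=B fix=B main=A work=D]
After op 10 (merge): HEAD=work@E [exp=B fix=B main=A work=E]
After op 11 (checkout): HEAD=exp@B [exp=B fix=B main=A work=E]
ancestors(main=A): ['A']
ancestors(fix=B): ['A', 'B']
common: ['A']

Answer: A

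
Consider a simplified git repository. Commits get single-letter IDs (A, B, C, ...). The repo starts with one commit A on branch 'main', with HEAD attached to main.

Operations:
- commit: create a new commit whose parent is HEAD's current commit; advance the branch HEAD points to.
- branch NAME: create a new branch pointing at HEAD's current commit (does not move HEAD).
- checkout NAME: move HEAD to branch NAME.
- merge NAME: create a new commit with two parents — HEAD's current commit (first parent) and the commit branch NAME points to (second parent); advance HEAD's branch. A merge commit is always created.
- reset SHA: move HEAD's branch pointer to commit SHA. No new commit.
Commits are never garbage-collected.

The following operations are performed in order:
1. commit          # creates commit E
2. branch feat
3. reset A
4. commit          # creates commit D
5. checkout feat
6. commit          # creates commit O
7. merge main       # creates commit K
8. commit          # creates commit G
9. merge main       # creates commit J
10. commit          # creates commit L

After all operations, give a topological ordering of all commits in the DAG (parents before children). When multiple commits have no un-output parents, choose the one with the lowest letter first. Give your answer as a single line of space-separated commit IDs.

Answer: A D E O K G J L

Derivation:
After op 1 (commit): HEAD=main@E [main=E]
After op 2 (branch): HEAD=main@E [feat=E main=E]
After op 3 (reset): HEAD=main@A [feat=E main=A]
After op 4 (commit): HEAD=main@D [feat=E main=D]
After op 5 (checkout): HEAD=feat@E [feat=E main=D]
After op 6 (commit): HEAD=feat@O [feat=O main=D]
After op 7 (merge): HEAD=feat@K [feat=K main=D]
After op 8 (commit): HEAD=feat@G [feat=G main=D]
After op 9 (merge): HEAD=feat@J [feat=J main=D]
After op 10 (commit): HEAD=feat@L [feat=L main=D]
commit A: parents=[]
commit D: parents=['A']
commit E: parents=['A']
commit G: parents=['K']
commit J: parents=['G', 'D']
commit K: parents=['O', 'D']
commit L: parents=['J']
commit O: parents=['E']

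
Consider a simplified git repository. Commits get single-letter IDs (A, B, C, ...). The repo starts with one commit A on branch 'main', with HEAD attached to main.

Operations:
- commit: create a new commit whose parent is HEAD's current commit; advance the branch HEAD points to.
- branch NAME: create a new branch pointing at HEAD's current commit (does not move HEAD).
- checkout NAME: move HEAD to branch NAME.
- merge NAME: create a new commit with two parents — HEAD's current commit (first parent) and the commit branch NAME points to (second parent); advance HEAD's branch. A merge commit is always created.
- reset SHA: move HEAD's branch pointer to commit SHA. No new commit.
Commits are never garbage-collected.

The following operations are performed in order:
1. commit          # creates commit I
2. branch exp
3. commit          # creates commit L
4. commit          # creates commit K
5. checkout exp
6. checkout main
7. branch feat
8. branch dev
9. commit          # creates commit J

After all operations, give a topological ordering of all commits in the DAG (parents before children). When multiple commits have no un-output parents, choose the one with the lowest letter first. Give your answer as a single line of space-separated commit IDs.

Answer: A I L K J

Derivation:
After op 1 (commit): HEAD=main@I [main=I]
After op 2 (branch): HEAD=main@I [exp=I main=I]
After op 3 (commit): HEAD=main@L [exp=I main=L]
After op 4 (commit): HEAD=main@K [exp=I main=K]
After op 5 (checkout): HEAD=exp@I [exp=I main=K]
After op 6 (checkout): HEAD=main@K [exp=I main=K]
After op 7 (branch): HEAD=main@K [exp=I feat=K main=K]
After op 8 (branch): HEAD=main@K [dev=K exp=I feat=K main=K]
After op 9 (commit): HEAD=main@J [dev=K exp=I feat=K main=J]
commit A: parents=[]
commit I: parents=['A']
commit J: parents=['K']
commit K: parents=['L']
commit L: parents=['I']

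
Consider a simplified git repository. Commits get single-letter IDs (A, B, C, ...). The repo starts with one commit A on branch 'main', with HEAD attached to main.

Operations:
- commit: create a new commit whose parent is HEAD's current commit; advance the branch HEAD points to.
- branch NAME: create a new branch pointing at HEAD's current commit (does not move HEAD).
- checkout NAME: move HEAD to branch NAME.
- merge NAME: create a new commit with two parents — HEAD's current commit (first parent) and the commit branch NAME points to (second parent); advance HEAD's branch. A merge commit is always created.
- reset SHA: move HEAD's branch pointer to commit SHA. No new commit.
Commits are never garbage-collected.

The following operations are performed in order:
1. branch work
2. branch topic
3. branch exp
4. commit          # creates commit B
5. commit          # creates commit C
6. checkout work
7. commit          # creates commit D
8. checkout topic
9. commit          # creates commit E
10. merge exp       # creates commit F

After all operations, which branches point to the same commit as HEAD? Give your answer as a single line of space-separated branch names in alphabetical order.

After op 1 (branch): HEAD=main@A [main=A work=A]
After op 2 (branch): HEAD=main@A [main=A topic=A work=A]
After op 3 (branch): HEAD=main@A [exp=A main=A topic=A work=A]
After op 4 (commit): HEAD=main@B [exp=A main=B topic=A work=A]
After op 5 (commit): HEAD=main@C [exp=A main=C topic=A work=A]
After op 6 (checkout): HEAD=work@A [exp=A main=C topic=A work=A]
After op 7 (commit): HEAD=work@D [exp=A main=C topic=A work=D]
After op 8 (checkout): HEAD=topic@A [exp=A main=C topic=A work=D]
After op 9 (commit): HEAD=topic@E [exp=A main=C topic=E work=D]
After op 10 (merge): HEAD=topic@F [exp=A main=C topic=F work=D]

Answer: topic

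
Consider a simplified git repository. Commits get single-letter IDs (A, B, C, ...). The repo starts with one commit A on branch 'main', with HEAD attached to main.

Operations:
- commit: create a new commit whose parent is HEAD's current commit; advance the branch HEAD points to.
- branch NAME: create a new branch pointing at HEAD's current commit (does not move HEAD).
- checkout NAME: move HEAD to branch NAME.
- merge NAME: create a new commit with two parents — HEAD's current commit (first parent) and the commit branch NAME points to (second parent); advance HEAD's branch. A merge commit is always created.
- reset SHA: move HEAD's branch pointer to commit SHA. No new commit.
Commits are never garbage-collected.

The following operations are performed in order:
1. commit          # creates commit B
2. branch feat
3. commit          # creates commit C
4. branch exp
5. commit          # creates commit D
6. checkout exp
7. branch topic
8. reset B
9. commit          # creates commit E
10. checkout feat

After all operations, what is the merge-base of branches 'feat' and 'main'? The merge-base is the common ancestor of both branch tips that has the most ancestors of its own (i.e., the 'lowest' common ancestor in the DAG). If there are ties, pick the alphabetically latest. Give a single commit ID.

After op 1 (commit): HEAD=main@B [main=B]
After op 2 (branch): HEAD=main@B [feat=B main=B]
After op 3 (commit): HEAD=main@C [feat=B main=C]
After op 4 (branch): HEAD=main@C [exp=C feat=B main=C]
After op 5 (commit): HEAD=main@D [exp=C feat=B main=D]
After op 6 (checkout): HEAD=exp@C [exp=C feat=B main=D]
After op 7 (branch): HEAD=exp@C [exp=C feat=B main=D topic=C]
After op 8 (reset): HEAD=exp@B [exp=B feat=B main=D topic=C]
After op 9 (commit): HEAD=exp@E [exp=E feat=B main=D topic=C]
After op 10 (checkout): HEAD=feat@B [exp=E feat=B main=D topic=C]
ancestors(feat=B): ['A', 'B']
ancestors(main=D): ['A', 'B', 'C', 'D']
common: ['A', 'B']

Answer: B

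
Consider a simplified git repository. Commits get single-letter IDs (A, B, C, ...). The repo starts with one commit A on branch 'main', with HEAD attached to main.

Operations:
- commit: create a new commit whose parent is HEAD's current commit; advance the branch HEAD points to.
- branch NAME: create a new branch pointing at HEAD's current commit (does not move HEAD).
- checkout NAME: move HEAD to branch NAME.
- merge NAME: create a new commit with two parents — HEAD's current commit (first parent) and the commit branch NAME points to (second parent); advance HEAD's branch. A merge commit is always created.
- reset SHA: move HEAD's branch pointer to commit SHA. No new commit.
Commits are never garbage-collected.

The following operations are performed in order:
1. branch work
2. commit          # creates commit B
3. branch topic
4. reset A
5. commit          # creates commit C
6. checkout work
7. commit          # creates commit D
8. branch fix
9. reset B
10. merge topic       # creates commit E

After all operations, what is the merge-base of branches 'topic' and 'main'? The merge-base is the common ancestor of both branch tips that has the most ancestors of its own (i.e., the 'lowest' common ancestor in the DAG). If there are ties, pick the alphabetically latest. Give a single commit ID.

Answer: A

Derivation:
After op 1 (branch): HEAD=main@A [main=A work=A]
After op 2 (commit): HEAD=main@B [main=B work=A]
After op 3 (branch): HEAD=main@B [main=B topic=B work=A]
After op 4 (reset): HEAD=main@A [main=A topic=B work=A]
After op 5 (commit): HEAD=main@C [main=C topic=B work=A]
After op 6 (checkout): HEAD=work@A [main=C topic=B work=A]
After op 7 (commit): HEAD=work@D [main=C topic=B work=D]
After op 8 (branch): HEAD=work@D [fix=D main=C topic=B work=D]
After op 9 (reset): HEAD=work@B [fix=D main=C topic=B work=B]
After op 10 (merge): HEAD=work@E [fix=D main=C topic=B work=E]
ancestors(topic=B): ['A', 'B']
ancestors(main=C): ['A', 'C']
common: ['A']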